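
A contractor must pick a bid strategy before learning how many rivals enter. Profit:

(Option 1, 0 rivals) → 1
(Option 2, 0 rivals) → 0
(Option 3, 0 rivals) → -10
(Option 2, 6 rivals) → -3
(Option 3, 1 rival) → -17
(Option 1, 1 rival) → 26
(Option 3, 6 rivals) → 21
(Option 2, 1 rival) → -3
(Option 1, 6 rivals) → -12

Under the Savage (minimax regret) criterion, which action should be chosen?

Column bests: 0 rivals=1, 1 rival=26, 6 rivals=21.
Option 1 regrets: 0, 0, 33 → max 33
Option 2 regrets: 1, 29, 24 → max 29
Option 3 regrets: 11, 43, 0 → max 43
Smallest max regret = 29 → Option 2.

Option 2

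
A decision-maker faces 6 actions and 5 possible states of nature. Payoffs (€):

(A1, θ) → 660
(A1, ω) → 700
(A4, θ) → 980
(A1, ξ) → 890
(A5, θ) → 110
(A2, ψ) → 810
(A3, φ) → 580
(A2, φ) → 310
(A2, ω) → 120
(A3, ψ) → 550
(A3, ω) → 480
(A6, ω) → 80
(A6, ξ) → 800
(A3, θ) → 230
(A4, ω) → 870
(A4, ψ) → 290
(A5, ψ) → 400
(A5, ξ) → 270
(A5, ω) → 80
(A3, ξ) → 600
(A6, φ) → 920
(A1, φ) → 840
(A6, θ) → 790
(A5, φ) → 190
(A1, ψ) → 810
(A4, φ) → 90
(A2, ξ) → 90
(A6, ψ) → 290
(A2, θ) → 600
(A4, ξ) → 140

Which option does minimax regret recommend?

Column bests: θ=980, φ=920, ψ=810, ω=870, ξ=890.
A1 regrets: 320, 80, 0, 170, 0 → max 320
A2 regrets: 380, 610, 0, 750, 800 → max 800
A3 regrets: 750, 340, 260, 390, 290 → max 750
A4 regrets: 0, 830, 520, 0, 750 → max 830
A5 regrets: 870, 730, 410, 790, 620 → max 870
A6 regrets: 190, 0, 520, 790, 90 → max 790
Smallest max regret = 320 → A1.

A1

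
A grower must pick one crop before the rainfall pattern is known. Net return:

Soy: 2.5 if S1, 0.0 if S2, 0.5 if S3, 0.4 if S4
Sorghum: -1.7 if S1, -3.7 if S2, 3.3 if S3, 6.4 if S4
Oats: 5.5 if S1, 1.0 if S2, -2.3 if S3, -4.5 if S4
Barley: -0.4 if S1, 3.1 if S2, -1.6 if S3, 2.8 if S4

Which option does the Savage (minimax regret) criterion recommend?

Barley

Column bests: S1=5.5, S2=3.1, S3=3.3, S4=6.4.
Soy regrets: 3.0, 3.1, 2.8, 6.0 → max 6.0
Sorghum regrets: 7.2, 6.8, 0.0, 0.0 → max 7.2
Oats regrets: 0.0, 2.1, 5.6, 10.9 → max 10.9
Barley regrets: 5.9, 0.0, 4.9, 3.6 → max 5.9
Smallest max regret = 5.9 → Barley.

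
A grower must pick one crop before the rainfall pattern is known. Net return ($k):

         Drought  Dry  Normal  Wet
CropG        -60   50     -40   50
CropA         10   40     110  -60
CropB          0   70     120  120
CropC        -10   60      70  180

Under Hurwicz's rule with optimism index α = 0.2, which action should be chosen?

CropC

CropG: 0.2·50 + 0.8·(-60) = -38
CropA: 0.2·110 + 0.8·(-60) = -26
CropB: 0.2·120 + 0.8·0 = 24
CropC: 0.2·180 + 0.8·(-10) = 28
Highest Hurwicz score = 28 → CropC.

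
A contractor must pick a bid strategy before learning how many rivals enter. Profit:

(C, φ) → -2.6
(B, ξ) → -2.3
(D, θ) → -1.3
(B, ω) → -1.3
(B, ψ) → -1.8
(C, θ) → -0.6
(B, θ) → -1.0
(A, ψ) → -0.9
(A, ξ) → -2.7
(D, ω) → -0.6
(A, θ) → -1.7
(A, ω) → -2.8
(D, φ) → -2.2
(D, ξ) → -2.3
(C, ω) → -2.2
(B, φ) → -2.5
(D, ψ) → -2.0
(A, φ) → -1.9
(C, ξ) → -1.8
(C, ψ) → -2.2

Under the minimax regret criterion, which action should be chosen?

Column bests: θ=-0.6, φ=-1.9, ψ=-0.9, ω=-0.6, ξ=-1.8.
A regrets: 1.1, 0.0, 0.0, 2.2, 0.9 → max 2.2
B regrets: 0.4, 0.6, 0.9, 0.7, 0.5 → max 0.9
C regrets: 0.0, 0.7, 1.3, 1.6, 0.0 → max 1.6
D regrets: 0.7, 0.3, 1.1, 0.0, 0.5 → max 1.1
Smallest max regret = 0.9 → B.

B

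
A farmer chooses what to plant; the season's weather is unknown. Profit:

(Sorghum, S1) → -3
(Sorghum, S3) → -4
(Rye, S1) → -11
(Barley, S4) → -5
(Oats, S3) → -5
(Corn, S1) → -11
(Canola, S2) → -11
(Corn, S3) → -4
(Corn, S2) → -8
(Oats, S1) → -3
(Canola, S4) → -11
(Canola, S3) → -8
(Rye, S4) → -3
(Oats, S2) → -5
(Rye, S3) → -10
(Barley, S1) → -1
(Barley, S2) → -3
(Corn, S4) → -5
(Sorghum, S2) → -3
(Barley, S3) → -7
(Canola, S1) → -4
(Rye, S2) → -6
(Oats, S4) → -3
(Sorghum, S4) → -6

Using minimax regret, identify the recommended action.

Column bests: S1=-1, S2=-3, S3=-4, S4=-3.
Canola regrets: 3, 8, 4, 8 → max 8
Oats regrets: 2, 2, 1, 0 → max 2
Sorghum regrets: 2, 0, 0, 3 → max 3
Corn regrets: 10, 5, 0, 2 → max 10
Barley regrets: 0, 0, 3, 2 → max 3
Rye regrets: 10, 3, 6, 0 → max 10
Smallest max regret = 2 → Oats.

Oats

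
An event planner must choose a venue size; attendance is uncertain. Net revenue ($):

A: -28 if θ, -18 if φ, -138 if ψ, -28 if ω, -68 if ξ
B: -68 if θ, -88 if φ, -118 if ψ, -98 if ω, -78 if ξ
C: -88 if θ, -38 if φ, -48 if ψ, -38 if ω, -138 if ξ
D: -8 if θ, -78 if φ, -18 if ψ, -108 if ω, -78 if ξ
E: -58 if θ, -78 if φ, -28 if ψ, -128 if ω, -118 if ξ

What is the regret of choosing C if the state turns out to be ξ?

Best payoff under ξ is -68.
Regret = -68 − (-138) = 70.

70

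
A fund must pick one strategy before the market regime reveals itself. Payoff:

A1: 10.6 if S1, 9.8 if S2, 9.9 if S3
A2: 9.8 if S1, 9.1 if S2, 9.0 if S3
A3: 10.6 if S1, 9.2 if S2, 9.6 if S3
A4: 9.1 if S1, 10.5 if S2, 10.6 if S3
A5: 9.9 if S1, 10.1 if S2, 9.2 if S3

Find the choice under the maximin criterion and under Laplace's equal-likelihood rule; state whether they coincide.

Row minima: A1=9.8, A2=9.0, A3=9.2, A4=9.1, A5=9.2
Best worst-case = 9.8 → A1.
Row averages: A1=10.1, A2=9.3, A3=9.8, A4=151/15, A5=146/15
Highest average = 10.1 → A1.

maximin → A1; laplace → A1 (agree)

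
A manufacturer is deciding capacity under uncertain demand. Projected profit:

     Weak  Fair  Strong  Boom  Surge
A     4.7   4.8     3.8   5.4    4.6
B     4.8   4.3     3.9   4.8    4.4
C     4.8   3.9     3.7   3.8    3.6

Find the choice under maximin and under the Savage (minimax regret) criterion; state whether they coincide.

maximin → B; minimax regret → A (disagree)

Row minima: A=3.8, B=3.9, C=3.6
Best worst-case = 3.9 → B.
Column bests: Weak=4.8, Fair=4.8, Strong=3.9, Boom=5.4, Surge=4.6.
A regrets: 0.1, 0.0, 0.1, 0.0, 0.0 → max 0.1
B regrets: 0.0, 0.5, 0.0, 0.6, 0.2 → max 0.6
C regrets: 0.0, 0.9, 0.2, 1.6, 1.0 → max 1.6
Smallest max regret = 0.1 → A.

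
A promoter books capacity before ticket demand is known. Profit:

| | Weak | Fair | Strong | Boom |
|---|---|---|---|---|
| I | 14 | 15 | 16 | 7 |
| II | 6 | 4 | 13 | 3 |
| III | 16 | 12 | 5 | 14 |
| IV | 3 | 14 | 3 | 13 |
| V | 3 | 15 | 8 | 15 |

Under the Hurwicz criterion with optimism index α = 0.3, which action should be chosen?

I: 0.3·16 + 0.7·7 = 9.7
II: 0.3·13 + 0.7·3 = 6
III: 0.3·16 + 0.7·5 = 8.3
IV: 0.3·14 + 0.7·3 = 6.3
V: 0.3·15 + 0.7·3 = 6.6
Highest Hurwicz score = 9.7 → I.

I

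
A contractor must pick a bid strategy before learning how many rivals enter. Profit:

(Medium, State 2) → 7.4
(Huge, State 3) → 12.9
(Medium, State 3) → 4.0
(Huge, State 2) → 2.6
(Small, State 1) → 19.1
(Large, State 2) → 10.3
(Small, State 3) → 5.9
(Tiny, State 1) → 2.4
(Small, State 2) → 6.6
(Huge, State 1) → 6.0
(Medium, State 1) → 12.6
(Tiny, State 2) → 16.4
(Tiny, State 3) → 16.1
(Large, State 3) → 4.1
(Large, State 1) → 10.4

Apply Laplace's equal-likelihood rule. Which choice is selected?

Row averages: Tiny=349/30, Small=158/15, Medium=8, Large=124/15, Huge=43/6
Highest average = 349/30 → Tiny.

Tiny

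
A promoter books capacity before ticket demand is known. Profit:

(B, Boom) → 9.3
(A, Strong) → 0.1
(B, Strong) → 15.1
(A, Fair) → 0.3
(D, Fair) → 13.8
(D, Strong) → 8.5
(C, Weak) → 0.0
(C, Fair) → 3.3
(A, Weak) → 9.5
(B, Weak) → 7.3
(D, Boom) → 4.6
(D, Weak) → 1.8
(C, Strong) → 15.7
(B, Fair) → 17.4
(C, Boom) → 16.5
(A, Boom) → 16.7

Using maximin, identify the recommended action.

B

Row minima: A=0.1, B=7.3, C=0.0, D=1.8
Best worst-case = 7.3 → B.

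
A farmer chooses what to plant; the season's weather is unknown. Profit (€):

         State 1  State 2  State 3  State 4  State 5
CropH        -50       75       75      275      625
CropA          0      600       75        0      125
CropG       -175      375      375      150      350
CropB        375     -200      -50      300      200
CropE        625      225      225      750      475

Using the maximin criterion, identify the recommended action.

CropE

Row minima: CropH=-50, CropA=0, CropG=-175, CropB=-200, CropE=225
Best worst-case = 225 → CropE.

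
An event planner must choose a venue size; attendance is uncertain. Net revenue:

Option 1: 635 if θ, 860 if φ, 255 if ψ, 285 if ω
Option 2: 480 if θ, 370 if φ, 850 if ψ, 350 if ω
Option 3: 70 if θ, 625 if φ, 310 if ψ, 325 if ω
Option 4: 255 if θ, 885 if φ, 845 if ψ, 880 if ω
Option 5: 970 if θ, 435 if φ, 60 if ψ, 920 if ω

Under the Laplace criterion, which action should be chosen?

Option 4

Row averages: Option 1=508.75, Option 2=512.5, Option 3=332.5, Option 4=716.25, Option 5=596.25
Highest average = 716.25 → Option 4.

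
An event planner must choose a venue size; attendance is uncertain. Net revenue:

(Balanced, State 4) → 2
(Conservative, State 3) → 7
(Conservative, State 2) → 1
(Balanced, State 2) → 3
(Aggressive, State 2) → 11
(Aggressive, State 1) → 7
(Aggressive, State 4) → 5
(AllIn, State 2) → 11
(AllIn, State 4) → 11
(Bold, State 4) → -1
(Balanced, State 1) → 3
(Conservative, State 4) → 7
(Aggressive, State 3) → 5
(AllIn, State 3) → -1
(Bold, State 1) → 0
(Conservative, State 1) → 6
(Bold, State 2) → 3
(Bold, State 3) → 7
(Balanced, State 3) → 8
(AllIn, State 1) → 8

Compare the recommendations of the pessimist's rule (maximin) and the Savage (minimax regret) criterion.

maximin → Aggressive; minimax regret → Aggressive (agree)

Row minima: Conservative=1, Balanced=2, Aggressive=5, Bold=-1, AllIn=-1
Best worst-case = 5 → Aggressive.
Column bests: State 1=8, State 2=11, State 3=8, State 4=11.
Conservative regrets: 2, 10, 1, 4 → max 10
Balanced regrets: 5, 8, 0, 9 → max 9
Aggressive regrets: 1, 0, 3, 6 → max 6
Bold regrets: 8, 8, 1, 12 → max 12
AllIn regrets: 0, 0, 9, 0 → max 9
Smallest max regret = 6 → Aggressive.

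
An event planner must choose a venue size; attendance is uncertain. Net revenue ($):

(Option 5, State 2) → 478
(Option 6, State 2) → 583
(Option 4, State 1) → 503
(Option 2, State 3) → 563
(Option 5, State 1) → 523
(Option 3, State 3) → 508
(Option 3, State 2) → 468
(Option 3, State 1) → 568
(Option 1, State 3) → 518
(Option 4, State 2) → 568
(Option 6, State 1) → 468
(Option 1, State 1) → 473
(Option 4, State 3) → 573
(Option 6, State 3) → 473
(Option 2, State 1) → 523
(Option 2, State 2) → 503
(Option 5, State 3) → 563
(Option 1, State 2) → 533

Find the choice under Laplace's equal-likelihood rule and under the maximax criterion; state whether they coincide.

Row averages: Option 1=508, Option 2=1589/3, Option 3=1544/3, Option 4=548, Option 5=1564/3, Option 6=508
Highest average = 548 → Option 4.
Row maxima: Option 1=533, Option 2=563, Option 3=568, Option 4=573, Option 5=563, Option 6=583
Best best-case = 583 → Option 6.

laplace → Option 4; maximax → Option 6 (disagree)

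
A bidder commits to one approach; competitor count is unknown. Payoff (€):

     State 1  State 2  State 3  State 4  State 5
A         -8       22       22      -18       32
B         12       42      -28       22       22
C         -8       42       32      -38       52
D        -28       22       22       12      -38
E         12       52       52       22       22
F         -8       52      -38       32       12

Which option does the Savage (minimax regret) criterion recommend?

E

Column bests: State 1=12, State 2=52, State 3=52, State 4=32, State 5=52.
A regrets: 20, 30, 30, 50, 20 → max 50
B regrets: 0, 10, 80, 10, 30 → max 80
C regrets: 20, 10, 20, 70, 0 → max 70
D regrets: 40, 30, 30, 20, 90 → max 90
E regrets: 0, 0, 0, 10, 30 → max 30
F regrets: 20, 0, 90, 0, 40 → max 90
Smallest max regret = 30 → E.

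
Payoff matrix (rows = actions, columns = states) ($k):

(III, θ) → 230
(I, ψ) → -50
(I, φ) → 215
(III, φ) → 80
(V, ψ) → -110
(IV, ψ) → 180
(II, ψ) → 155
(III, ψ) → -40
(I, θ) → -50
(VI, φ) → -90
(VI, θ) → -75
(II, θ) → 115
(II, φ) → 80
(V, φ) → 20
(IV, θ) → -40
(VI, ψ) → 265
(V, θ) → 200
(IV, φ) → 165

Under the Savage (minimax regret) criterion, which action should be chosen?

II

Column bests: θ=230, φ=215, ψ=265.
I regrets: 280, 0, 315 → max 315
II regrets: 115, 135, 110 → max 135
III regrets: 0, 135, 305 → max 305
IV regrets: 270, 50, 85 → max 270
V regrets: 30, 195, 375 → max 375
VI regrets: 305, 305, 0 → max 305
Smallest max regret = 135 → II.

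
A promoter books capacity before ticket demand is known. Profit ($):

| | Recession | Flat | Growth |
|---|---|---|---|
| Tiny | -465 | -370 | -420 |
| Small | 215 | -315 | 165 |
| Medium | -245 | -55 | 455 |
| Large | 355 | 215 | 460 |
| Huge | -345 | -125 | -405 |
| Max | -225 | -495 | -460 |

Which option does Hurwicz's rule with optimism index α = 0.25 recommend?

Large

Tiny: 0.25·(-370) + 0.75·(-465) = -441.25
Small: 0.25·215 + 0.75·(-315) = -182.5
Medium: 0.25·455 + 0.75·(-245) = -70
Large: 0.25·460 + 0.75·215 = 276.25
Huge: 0.25·(-125) + 0.75·(-405) = -335
Max: 0.25·(-225) + 0.75·(-495) = -427.5
Highest Hurwicz score = 276.25 → Large.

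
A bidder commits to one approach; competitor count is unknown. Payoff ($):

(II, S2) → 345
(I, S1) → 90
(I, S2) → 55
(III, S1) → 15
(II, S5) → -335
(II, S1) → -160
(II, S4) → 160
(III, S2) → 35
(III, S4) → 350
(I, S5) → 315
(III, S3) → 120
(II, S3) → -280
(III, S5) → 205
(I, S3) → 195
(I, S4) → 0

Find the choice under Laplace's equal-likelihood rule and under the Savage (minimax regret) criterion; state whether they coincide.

Row averages: I=131, II=-54, III=145
Highest average = 145 → III.
Column bests: S1=90, S2=345, S3=195, S4=350, S5=315.
I regrets: 0, 290, 0, 350, 0 → max 350
II regrets: 250, 0, 475, 190, 650 → max 650
III regrets: 75, 310, 75, 0, 110 → max 310
Smallest max regret = 310 → III.

laplace → III; minimax regret → III (agree)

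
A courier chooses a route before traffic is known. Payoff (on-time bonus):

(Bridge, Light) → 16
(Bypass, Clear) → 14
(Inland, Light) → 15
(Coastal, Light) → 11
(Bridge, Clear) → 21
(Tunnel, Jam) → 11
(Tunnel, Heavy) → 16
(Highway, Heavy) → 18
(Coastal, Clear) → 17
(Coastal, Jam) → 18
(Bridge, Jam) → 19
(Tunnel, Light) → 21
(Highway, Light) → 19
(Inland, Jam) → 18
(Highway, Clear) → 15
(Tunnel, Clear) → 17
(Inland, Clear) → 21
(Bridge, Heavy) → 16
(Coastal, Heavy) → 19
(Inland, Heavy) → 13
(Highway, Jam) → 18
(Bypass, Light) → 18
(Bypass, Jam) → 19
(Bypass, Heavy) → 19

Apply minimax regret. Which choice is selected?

Column bests: Clear=21, Light=21, Heavy=19, Jam=19.
Tunnel regrets: 4, 0, 3, 8 → max 8
Inland regrets: 0, 6, 6, 1 → max 6
Bypass regrets: 7, 3, 0, 0 → max 7
Highway regrets: 6, 2, 1, 1 → max 6
Coastal regrets: 4, 10, 0, 1 → max 10
Bridge regrets: 0, 5, 3, 0 → max 5
Smallest max regret = 5 → Bridge.

Bridge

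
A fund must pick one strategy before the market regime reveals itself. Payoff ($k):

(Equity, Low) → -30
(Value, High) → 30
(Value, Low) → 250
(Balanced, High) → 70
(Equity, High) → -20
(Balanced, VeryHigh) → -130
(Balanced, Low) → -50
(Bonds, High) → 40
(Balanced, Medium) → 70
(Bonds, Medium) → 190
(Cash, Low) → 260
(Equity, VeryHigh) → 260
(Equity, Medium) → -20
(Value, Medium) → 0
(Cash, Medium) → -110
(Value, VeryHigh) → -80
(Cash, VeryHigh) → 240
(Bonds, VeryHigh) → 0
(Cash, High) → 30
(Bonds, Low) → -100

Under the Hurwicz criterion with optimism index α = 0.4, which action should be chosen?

Value: 0.4·250 + 0.6·(-80) = 52
Cash: 0.4·260 + 0.6·(-110) = 38
Bonds: 0.4·190 + 0.6·(-100) = 16
Equity: 0.4·260 + 0.6·(-30) = 86
Balanced: 0.4·70 + 0.6·(-130) = -50
Highest Hurwicz score = 86 → Equity.

Equity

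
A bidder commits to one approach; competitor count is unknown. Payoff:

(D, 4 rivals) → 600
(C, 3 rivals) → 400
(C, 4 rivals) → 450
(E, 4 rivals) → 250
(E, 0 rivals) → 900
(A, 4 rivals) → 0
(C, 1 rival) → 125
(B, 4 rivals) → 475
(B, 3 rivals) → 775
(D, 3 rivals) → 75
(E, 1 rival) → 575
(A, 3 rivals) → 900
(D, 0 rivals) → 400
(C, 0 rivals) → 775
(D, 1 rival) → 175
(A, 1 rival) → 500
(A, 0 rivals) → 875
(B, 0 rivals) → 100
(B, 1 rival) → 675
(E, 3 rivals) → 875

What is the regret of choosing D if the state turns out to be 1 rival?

500

Best payoff under 1 rival is 675.
Regret = 675 − 175 = 500.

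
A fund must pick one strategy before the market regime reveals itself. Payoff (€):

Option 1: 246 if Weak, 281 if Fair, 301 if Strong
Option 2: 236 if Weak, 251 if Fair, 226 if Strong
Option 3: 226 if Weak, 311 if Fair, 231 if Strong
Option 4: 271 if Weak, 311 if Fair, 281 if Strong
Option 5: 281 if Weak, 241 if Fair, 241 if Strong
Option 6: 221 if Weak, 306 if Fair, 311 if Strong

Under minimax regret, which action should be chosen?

Column bests: Weak=281, Fair=311, Strong=311.
Option 1 regrets: 35, 30, 10 → max 35
Option 2 regrets: 45, 60, 85 → max 85
Option 3 regrets: 55, 0, 80 → max 80
Option 4 regrets: 10, 0, 30 → max 30
Option 5 regrets: 0, 70, 70 → max 70
Option 6 regrets: 60, 5, 0 → max 60
Smallest max regret = 30 → Option 4.

Option 4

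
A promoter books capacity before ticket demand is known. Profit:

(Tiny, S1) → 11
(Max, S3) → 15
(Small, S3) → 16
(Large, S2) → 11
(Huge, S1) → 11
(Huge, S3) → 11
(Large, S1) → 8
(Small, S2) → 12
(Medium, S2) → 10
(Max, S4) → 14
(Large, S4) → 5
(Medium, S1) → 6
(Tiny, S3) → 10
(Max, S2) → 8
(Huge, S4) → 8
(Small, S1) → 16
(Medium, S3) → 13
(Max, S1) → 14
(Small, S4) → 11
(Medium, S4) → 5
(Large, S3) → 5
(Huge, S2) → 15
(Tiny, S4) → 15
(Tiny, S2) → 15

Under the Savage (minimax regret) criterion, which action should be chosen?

Small

Column bests: S1=16, S2=15, S3=16, S4=15.
Tiny regrets: 5, 0, 6, 0 → max 6
Small regrets: 0, 3, 0, 4 → max 4
Medium regrets: 10, 5, 3, 10 → max 10
Large regrets: 8, 4, 11, 10 → max 11
Huge regrets: 5, 0, 5, 7 → max 7
Max regrets: 2, 7, 1, 1 → max 7
Smallest max regret = 4 → Small.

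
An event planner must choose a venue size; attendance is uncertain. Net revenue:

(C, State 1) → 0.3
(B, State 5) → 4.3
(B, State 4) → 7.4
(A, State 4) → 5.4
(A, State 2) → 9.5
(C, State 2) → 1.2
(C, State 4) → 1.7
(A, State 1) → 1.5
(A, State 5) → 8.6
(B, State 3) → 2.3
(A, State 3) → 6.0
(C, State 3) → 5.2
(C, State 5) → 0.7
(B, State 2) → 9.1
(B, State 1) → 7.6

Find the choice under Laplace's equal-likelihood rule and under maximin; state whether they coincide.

laplace → A; maximin → B (disagree)

Row averages: A=6.2, B=6.14, C=1.82
Highest average = 6.2 → A.
Row minima: A=1.5, B=2.3, C=0.3
Best worst-case = 2.3 → B.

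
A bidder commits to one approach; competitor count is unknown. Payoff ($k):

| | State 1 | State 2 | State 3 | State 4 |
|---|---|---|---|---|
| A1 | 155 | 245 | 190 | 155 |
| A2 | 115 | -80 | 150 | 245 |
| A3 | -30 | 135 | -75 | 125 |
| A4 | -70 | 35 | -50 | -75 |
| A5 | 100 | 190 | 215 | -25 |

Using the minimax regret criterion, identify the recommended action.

Column bests: State 1=155, State 2=245, State 3=215, State 4=245.
A1 regrets: 0, 0, 25, 90 → max 90
A2 regrets: 40, 325, 65, 0 → max 325
A3 regrets: 185, 110, 290, 120 → max 290
A4 regrets: 225, 210, 265, 320 → max 320
A5 regrets: 55, 55, 0, 270 → max 270
Smallest max regret = 90 → A1.

A1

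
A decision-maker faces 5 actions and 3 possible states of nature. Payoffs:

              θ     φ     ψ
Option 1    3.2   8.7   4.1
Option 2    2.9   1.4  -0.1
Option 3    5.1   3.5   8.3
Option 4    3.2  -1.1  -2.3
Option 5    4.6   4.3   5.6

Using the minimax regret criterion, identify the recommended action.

Column bests: θ=5.1, φ=8.7, ψ=8.3.
Option 1 regrets: 1.9, 0.0, 4.2 → max 4.2
Option 2 regrets: 2.2, 7.3, 8.4 → max 8.4
Option 3 regrets: 0.0, 5.2, 0.0 → max 5.2
Option 4 regrets: 1.9, 9.8, 10.6 → max 10.6
Option 5 regrets: 0.5, 4.4, 2.7 → max 4.4
Smallest max regret = 4.2 → Option 1.

Option 1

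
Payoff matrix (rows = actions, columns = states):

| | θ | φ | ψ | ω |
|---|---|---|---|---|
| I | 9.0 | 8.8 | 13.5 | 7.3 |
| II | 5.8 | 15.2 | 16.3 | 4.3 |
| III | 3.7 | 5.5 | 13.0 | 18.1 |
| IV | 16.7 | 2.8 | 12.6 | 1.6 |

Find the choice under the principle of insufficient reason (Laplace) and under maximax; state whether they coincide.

laplace → II; maximax → III (disagree)

Row averages: I=9.65, II=10.4, III=10.075, IV=8.425
Highest average = 10.4 → II.
Row maxima: I=13.5, II=16.3, III=18.1, IV=16.7
Best best-case = 18.1 → III.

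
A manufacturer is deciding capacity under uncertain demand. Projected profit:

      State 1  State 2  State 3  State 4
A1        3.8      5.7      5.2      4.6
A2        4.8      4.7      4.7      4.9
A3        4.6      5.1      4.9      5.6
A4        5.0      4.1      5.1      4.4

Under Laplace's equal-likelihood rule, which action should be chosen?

Row averages: A1=4.825, A2=4.775, A3=5.05, A4=4.65
Highest average = 5.05 → A3.

A3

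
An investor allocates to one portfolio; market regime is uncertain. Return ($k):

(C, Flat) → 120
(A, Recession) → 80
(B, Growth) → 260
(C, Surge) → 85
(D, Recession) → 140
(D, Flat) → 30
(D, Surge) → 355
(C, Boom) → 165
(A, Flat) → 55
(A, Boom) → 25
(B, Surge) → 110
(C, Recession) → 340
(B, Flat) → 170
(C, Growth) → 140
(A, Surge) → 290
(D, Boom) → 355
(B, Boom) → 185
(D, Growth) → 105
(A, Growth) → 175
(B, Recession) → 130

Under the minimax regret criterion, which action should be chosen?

D

Column bests: Recession=340, Flat=170, Growth=260, Boom=355, Surge=355.
A regrets: 260, 115, 85, 330, 65 → max 330
B regrets: 210, 0, 0, 170, 245 → max 245
C regrets: 0, 50, 120, 190, 270 → max 270
D regrets: 200, 140, 155, 0, 0 → max 200
Smallest max regret = 200 → D.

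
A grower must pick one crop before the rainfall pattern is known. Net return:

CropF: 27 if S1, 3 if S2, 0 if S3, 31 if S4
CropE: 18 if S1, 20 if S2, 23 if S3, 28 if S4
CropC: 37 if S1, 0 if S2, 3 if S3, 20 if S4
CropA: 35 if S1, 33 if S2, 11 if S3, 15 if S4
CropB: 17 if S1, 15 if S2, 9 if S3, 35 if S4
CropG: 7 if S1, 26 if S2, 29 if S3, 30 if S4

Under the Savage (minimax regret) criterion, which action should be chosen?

CropE

Column bests: S1=37, S2=33, S3=29, S4=35.
CropF regrets: 10, 30, 29, 4 → max 30
CropE regrets: 19, 13, 6, 7 → max 19
CropC regrets: 0, 33, 26, 15 → max 33
CropA regrets: 2, 0, 18, 20 → max 20
CropB regrets: 20, 18, 20, 0 → max 20
CropG regrets: 30, 7, 0, 5 → max 30
Smallest max regret = 19 → CropE.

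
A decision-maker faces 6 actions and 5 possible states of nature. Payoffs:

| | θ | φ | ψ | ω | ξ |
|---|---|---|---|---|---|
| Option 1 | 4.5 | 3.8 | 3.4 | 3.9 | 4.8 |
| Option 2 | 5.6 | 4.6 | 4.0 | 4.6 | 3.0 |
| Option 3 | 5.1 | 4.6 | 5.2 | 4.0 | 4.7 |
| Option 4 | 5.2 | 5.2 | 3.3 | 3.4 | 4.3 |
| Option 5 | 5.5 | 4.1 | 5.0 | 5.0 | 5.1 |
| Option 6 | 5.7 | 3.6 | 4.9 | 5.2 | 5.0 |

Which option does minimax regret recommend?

Column bests: θ=5.7, φ=5.2, ψ=5.2, ω=5.2, ξ=5.1.
Option 1 regrets: 1.2, 1.4, 1.8, 1.3, 0.3 → max 1.8
Option 2 regrets: 0.1, 0.6, 1.2, 0.6, 2.1 → max 2.1
Option 3 regrets: 0.6, 0.6, 0.0, 1.2, 0.4 → max 1.2
Option 4 regrets: 0.5, 0.0, 1.9, 1.8, 0.8 → max 1.9
Option 5 regrets: 0.2, 1.1, 0.2, 0.2, 0.0 → max 1.1
Option 6 regrets: 0.0, 1.6, 0.3, 0.0, 0.1 → max 1.6
Smallest max regret = 1.1 → Option 5.

Option 5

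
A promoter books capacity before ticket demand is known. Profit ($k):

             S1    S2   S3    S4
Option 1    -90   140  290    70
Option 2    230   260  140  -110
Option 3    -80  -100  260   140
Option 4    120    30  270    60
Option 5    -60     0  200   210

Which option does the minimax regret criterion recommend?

Column bests: S1=230, S2=260, S3=290, S4=210.
Option 1 regrets: 320, 120, 0, 140 → max 320
Option 2 regrets: 0, 0, 150, 320 → max 320
Option 3 regrets: 310, 360, 30, 70 → max 360
Option 4 regrets: 110, 230, 20, 150 → max 230
Option 5 regrets: 290, 260, 90, 0 → max 290
Smallest max regret = 230 → Option 4.

Option 4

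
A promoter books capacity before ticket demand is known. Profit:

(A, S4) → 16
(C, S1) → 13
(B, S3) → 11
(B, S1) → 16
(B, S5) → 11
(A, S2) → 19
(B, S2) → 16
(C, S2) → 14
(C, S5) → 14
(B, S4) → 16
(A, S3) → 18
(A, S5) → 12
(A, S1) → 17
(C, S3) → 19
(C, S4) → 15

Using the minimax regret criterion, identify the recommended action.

A

Column bests: S1=17, S2=19, S3=19, S4=16, S5=14.
A regrets: 0, 0, 1, 0, 2 → max 2
B regrets: 1, 3, 8, 0, 3 → max 8
C regrets: 4, 5, 0, 1, 0 → max 5
Smallest max regret = 2 → A.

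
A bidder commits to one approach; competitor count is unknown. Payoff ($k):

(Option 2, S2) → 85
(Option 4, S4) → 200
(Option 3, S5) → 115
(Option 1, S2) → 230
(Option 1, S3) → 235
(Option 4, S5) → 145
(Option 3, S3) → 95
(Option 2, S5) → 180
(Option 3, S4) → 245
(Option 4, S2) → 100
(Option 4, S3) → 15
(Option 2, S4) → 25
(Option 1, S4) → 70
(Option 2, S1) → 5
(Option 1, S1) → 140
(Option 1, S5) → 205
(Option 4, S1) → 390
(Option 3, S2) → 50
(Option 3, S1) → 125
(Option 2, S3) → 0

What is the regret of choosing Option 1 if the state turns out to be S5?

0

Best payoff under S5 is 205.
Regret = 205 − 205 = 0.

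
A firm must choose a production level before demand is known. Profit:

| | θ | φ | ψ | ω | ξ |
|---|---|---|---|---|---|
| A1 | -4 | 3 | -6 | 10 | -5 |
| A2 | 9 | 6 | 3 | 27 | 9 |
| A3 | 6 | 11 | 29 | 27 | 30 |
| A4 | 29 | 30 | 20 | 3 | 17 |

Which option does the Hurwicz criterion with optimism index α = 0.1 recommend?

A1: 0.1·10 + 0.9·(-6) = -4.4
A2: 0.1·27 + 0.9·3 = 5.4
A3: 0.1·30 + 0.9·6 = 8.4
A4: 0.1·30 + 0.9·3 = 5.7
Highest Hurwicz score = 8.4 → A3.

A3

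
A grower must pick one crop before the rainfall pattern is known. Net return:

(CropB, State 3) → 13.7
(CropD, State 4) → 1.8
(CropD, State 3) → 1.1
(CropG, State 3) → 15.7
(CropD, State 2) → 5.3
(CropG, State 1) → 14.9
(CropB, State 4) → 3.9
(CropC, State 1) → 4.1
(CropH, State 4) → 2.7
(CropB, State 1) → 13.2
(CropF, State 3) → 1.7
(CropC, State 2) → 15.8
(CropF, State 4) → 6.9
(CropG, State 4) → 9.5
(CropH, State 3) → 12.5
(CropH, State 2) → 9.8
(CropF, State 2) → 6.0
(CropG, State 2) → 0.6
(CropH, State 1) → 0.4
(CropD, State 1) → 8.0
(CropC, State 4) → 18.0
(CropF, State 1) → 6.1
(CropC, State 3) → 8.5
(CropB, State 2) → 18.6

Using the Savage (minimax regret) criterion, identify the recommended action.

Column bests: State 1=14.9, State 2=18.6, State 3=15.7, State 4=18.0.
CropC regrets: 10.8, 2.8, 7.2, 0.0 → max 10.8
CropD regrets: 6.9, 13.3, 14.6, 16.2 → max 16.2
CropF regrets: 8.8, 12.6, 14.0, 11.1 → max 14.0
CropB regrets: 1.7, 0.0, 2.0, 14.1 → max 14.1
CropH regrets: 14.5, 8.8, 3.2, 15.3 → max 15.3
CropG regrets: 0.0, 18.0, 0.0, 8.5 → max 18.0
Smallest max regret = 10.8 → CropC.

CropC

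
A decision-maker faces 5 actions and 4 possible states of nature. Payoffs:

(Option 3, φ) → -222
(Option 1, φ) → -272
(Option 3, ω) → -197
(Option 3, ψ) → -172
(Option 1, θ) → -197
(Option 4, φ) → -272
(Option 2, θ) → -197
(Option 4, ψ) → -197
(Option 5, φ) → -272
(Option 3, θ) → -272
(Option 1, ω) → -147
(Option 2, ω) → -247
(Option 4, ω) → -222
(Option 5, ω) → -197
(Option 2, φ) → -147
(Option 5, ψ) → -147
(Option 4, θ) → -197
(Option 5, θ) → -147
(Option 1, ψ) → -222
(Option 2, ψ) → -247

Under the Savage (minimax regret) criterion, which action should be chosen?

Column bests: θ=-147, φ=-147, ψ=-147, ω=-147.
Option 1 regrets: 50, 125, 75, 0 → max 125
Option 2 regrets: 50, 0, 100, 100 → max 100
Option 3 regrets: 125, 75, 25, 50 → max 125
Option 4 regrets: 50, 125, 50, 75 → max 125
Option 5 regrets: 0, 125, 0, 50 → max 125
Smallest max regret = 100 → Option 2.

Option 2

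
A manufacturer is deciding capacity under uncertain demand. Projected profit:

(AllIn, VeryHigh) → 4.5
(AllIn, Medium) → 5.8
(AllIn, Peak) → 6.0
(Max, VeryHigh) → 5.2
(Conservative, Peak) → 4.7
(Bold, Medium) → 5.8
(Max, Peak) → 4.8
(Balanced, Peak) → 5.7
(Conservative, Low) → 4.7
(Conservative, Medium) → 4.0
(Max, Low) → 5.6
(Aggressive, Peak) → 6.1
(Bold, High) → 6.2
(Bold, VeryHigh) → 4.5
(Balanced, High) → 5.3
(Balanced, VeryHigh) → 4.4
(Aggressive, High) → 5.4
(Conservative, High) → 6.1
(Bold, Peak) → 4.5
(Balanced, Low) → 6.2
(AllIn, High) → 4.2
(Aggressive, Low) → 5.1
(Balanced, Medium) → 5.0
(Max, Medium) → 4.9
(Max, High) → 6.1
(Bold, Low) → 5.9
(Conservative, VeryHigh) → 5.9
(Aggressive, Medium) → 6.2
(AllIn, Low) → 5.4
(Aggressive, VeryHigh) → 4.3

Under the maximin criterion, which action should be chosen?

Max

Row minima: Conservative=4.0, Balanced=4.4, Aggressive=4.3, Bold=4.5, AllIn=4.2, Max=4.8
Best worst-case = 4.8 → Max.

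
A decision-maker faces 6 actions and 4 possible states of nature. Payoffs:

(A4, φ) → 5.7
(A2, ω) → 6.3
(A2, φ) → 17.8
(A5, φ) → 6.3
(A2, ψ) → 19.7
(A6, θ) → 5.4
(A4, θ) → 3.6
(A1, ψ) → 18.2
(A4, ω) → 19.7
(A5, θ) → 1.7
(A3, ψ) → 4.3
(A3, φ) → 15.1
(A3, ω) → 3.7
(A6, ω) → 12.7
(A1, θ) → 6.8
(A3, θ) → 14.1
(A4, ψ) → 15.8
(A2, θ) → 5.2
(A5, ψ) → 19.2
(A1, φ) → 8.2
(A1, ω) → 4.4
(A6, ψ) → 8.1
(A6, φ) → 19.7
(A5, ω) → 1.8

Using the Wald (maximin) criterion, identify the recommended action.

A6

Row minima: A1=4.4, A2=5.2, A3=3.7, A4=3.6, A5=1.7, A6=5.4
Best worst-case = 5.4 → A6.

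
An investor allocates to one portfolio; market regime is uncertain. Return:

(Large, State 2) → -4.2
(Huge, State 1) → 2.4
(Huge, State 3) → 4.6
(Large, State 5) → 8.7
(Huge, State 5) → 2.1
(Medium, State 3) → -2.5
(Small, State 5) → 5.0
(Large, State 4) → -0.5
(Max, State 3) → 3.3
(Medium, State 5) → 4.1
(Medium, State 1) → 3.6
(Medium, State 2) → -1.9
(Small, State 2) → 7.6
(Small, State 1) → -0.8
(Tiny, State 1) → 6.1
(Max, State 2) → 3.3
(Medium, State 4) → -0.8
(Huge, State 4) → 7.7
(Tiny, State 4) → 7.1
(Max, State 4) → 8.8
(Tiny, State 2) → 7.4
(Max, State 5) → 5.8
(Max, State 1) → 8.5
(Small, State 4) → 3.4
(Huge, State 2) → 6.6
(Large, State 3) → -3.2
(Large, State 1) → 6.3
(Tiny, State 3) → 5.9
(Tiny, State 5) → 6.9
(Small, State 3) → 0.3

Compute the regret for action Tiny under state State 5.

1.8

Best payoff under State 5 is 8.7.
Regret = 8.7 − 6.9 = 1.8.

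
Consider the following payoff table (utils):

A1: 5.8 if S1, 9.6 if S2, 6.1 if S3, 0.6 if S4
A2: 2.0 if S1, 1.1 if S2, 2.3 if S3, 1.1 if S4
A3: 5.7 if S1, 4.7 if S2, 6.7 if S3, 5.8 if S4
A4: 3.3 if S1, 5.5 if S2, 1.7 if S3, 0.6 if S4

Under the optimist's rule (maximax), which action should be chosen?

A1

Row maxima: A1=9.6, A2=2.3, A3=6.7, A4=5.5
Best best-case = 9.6 → A1.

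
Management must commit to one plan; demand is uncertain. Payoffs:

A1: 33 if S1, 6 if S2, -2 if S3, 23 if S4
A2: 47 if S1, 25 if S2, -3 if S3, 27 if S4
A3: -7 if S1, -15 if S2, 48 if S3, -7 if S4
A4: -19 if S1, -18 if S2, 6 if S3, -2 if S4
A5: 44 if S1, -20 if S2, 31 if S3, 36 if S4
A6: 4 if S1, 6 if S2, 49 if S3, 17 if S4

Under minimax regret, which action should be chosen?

Column bests: S1=47, S2=25, S3=49, S4=36.
A1 regrets: 14, 19, 51, 13 → max 51
A2 regrets: 0, 0, 52, 9 → max 52
A3 regrets: 54, 40, 1, 43 → max 54
A4 regrets: 66, 43, 43, 38 → max 66
A5 regrets: 3, 45, 18, 0 → max 45
A6 regrets: 43, 19, 0, 19 → max 43
Smallest max regret = 43 → A6.

A6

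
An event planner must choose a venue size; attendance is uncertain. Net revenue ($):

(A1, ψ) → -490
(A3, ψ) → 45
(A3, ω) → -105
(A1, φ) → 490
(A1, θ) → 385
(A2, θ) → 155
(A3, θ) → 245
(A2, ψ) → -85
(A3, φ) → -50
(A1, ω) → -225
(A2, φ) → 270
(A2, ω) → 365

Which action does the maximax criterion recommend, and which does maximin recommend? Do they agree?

Row maxima: A1=490, A2=365, A3=245
Best best-case = 490 → A1.
Row minima: A1=-490, A2=-85, A3=-105
Best worst-case = -85 → A2.

maximax → A1; maximin → A2 (disagree)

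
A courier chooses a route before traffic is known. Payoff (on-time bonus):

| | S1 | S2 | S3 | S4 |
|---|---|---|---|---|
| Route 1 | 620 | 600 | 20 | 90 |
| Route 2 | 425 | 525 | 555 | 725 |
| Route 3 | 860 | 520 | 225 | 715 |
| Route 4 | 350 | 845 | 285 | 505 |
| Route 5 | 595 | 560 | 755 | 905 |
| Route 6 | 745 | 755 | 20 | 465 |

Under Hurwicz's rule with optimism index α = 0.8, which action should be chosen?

Route 1: 0.8·620 + 0.2·20 = 500
Route 2: 0.8·725 + 0.2·425 = 665
Route 3: 0.8·860 + 0.2·225 = 733
Route 4: 0.8·845 + 0.2·285 = 733
Route 5: 0.8·905 + 0.2·560 = 836
Route 6: 0.8·755 + 0.2·20 = 608
Highest Hurwicz score = 836 → Route 5.

Route 5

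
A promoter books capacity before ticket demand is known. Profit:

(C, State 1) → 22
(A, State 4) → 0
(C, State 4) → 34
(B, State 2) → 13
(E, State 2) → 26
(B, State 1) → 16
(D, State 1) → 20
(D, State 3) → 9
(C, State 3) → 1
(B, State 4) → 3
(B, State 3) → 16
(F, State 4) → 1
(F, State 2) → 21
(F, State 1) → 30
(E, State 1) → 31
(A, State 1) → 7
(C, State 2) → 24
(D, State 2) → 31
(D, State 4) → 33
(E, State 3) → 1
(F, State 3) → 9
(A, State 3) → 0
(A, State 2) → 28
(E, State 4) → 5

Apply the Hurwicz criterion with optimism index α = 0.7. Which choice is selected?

A: 0.7·28 + 0.3·0 = 19.6
B: 0.7·16 + 0.3·3 = 12.1
C: 0.7·34 + 0.3·1 = 24.1
D: 0.7·33 + 0.3·9 = 25.8
E: 0.7·31 + 0.3·1 = 22
F: 0.7·30 + 0.3·1 = 21.3
Highest Hurwicz score = 25.8 → D.

D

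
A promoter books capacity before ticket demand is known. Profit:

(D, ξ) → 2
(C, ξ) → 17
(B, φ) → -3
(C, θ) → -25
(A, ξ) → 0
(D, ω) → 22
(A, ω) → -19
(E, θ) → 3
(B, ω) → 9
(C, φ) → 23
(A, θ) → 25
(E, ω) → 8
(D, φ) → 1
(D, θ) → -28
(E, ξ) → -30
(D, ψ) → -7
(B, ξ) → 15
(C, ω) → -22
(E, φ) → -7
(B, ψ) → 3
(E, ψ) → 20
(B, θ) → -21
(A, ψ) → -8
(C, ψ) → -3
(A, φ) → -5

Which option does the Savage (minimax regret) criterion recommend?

A

Column bests: θ=25, φ=23, ψ=20, ω=22, ξ=17.
A regrets: 0, 28, 28, 41, 17 → max 41
B regrets: 46, 26, 17, 13, 2 → max 46
C regrets: 50, 0, 23, 44, 0 → max 50
D regrets: 53, 22, 27, 0, 15 → max 53
E regrets: 22, 30, 0, 14, 47 → max 47
Smallest max regret = 41 → A.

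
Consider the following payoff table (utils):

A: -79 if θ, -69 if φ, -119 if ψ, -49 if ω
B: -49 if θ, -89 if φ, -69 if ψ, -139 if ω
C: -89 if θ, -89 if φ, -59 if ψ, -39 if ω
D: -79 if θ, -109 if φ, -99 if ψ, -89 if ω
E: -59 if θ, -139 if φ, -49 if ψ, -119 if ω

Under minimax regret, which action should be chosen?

C

Column bests: θ=-49, φ=-69, ψ=-49, ω=-39.
A regrets: 30, 0, 70, 10 → max 70
B regrets: 0, 20, 20, 100 → max 100
C regrets: 40, 20, 10, 0 → max 40
D regrets: 30, 40, 50, 50 → max 50
E regrets: 10, 70, 0, 80 → max 80
Smallest max regret = 40 → C.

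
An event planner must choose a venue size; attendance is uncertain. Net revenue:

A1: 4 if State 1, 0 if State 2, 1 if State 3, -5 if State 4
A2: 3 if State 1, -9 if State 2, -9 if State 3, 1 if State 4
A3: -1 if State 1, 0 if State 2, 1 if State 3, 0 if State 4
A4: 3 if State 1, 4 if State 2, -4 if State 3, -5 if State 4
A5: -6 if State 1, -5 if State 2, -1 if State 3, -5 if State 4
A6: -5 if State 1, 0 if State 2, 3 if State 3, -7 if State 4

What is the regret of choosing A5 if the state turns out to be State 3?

4

Best payoff under State 3 is 3.
Regret = 3 − (-1) = 4.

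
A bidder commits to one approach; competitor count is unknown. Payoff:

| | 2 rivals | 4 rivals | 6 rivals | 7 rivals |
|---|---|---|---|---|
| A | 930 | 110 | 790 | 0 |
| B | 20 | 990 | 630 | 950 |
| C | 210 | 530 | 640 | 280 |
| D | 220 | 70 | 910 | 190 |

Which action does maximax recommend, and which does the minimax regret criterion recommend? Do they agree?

maximax → B; minimax regret → C (disagree)

Row maxima: A=930, B=990, C=640, D=910
Best best-case = 990 → B.
Column bests: 2 rivals=930, 4 rivals=990, 6 rivals=910, 7 rivals=950.
A regrets: 0, 880, 120, 950 → max 950
B regrets: 910, 0, 280, 0 → max 910
C regrets: 720, 460, 270, 670 → max 720
D regrets: 710, 920, 0, 760 → max 920
Smallest max regret = 720 → C.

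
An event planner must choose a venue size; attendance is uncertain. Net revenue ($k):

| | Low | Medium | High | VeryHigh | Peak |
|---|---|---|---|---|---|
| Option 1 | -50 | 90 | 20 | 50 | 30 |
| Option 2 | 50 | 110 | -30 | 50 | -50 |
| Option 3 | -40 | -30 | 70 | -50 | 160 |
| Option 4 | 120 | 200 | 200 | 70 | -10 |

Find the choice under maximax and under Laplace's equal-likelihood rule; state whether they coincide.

Row maxima: Option 1=90, Option 2=110, Option 3=160, Option 4=200
Best best-case = 200 → Option 4.
Row averages: Option 1=28, Option 2=26, Option 3=22, Option 4=116
Highest average = 116 → Option 4.

maximax → Option 4; laplace → Option 4 (agree)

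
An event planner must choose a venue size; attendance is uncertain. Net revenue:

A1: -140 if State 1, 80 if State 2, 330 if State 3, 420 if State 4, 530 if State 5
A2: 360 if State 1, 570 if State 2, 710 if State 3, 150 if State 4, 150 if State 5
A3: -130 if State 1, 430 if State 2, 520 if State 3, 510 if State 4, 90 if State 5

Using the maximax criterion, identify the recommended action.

Row maxima: A1=530, A2=710, A3=520
Best best-case = 710 → A2.

A2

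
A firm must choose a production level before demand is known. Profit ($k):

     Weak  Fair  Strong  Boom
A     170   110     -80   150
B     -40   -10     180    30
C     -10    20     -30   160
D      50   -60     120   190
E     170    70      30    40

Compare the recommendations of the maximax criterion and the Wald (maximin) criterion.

Row maxima: A=170, B=180, C=160, D=190, E=170
Best best-case = 190 → D.
Row minima: A=-80, B=-40, C=-30, D=-60, E=30
Best worst-case = 30 → E.

maximax → D; maximin → E (disagree)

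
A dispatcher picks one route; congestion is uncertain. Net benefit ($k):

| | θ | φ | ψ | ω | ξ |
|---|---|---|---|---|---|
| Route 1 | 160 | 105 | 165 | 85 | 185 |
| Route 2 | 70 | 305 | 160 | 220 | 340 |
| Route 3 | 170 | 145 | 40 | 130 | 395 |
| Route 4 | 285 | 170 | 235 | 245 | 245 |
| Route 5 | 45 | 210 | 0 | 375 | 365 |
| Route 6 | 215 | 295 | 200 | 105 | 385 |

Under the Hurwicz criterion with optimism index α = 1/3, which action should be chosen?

Route 1: 1/3·185 + 2/3·85 = 355/3
Route 2: 1/3·340 + 2/3·70 = 160
Route 3: 1/3·395 + 2/3·40 = 475/3
Route 4: 1/3·285 + 2/3·170 = 625/3
Route 5: 1/3·375 + 2/3·0 = 125
Route 6: 1/3·385 + 2/3·105 = 595/3
Highest Hurwicz score = 625/3 → Route 4.

Route 4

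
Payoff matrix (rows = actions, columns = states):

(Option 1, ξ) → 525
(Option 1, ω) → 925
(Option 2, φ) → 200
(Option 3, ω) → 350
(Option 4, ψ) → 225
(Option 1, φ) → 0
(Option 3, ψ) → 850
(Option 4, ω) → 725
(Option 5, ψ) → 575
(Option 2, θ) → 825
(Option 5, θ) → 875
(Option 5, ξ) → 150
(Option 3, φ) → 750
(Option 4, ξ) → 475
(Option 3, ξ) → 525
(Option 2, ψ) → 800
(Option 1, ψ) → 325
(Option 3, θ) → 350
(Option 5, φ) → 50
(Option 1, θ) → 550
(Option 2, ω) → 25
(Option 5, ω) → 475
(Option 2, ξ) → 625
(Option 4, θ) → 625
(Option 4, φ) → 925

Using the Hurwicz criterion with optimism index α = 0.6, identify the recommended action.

Option 3

Option 1: 0.6·925 + 0.4·0 = 555
Option 2: 0.6·825 + 0.4·25 = 505
Option 3: 0.6·850 + 0.4·350 = 650
Option 4: 0.6·925 + 0.4·225 = 645
Option 5: 0.6·875 + 0.4·50 = 545
Highest Hurwicz score = 650 → Option 3.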